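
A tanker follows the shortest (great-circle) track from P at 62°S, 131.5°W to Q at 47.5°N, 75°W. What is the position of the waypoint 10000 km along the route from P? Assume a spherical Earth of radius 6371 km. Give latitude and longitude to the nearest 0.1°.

≈ 21.1°N, 88.2°W

Convert each endpoint to a unit vector on the sphere (x = cos φ cos λ, y = cos φ sin λ, z = sin φ).
The central angle between the endpoints is δ = arccos(p₁·p₂) ≈ 2.067 rad (118.4°). The total great-circle distance is δ·R ≈ 2.067 × 6371 ≈ 13168 km, so the target fraction is f = 10000/13168 ≈ 0.759.
Interpolate at f ≈ 0.759 with slerp weights a = sin((1−f)δ)/sin δ ≈ 0.542, b = sin(fδ)/sin δ ≈ 1.137.
p = a·p₁ + b·p₂ ≈ (0.030, -0.933, 0.359); φ = arcsin(p_z) ≈ 21.07°, λ = atan2(p_y, p_x) ≈ -88.15°.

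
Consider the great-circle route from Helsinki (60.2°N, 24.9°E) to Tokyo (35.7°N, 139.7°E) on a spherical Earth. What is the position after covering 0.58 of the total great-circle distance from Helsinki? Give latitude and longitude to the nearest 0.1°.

Write both endpoints as unit vectors p₁, p₂ with components (cos φ cos λ, cos φ sin λ, sin φ).
The central angle between the endpoints is δ = arccos(p₁·p₂) ≈ 1.227 rad (70.3°).
Interpolate at f = 0.58 with slerp weights a = sin((1−f)δ)/sin δ ≈ 0.523, b = sin(fδ)/sin δ ≈ 0.694.
p = a·p₁ + b·p₂ ≈ (-0.194, 0.474, 0.859); φ = arcsin(p_z) ≈ 59.21°, λ = atan2(p_y, p_x) ≈ 112.23°.

≈ 59.2°N, 112.2°E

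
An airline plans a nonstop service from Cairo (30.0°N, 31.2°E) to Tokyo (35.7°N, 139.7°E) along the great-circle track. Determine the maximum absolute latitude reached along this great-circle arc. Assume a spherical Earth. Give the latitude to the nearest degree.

The great circle lies in the plane with unit normal n̂ = (p₁ × p₂)/|p₁ × p₂|.
Here n̂_z ≈ +0.669; the vertex latitude is φ_max = arccos|n̂_z| ≈ 48.0°.

≈ 48°N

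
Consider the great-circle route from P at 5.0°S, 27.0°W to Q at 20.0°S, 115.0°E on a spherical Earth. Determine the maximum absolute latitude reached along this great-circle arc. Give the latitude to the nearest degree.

The great circle lies in the plane with unit normal n̂ = (p₁ × p₂)/|p₁ × p₂|.
Here n̂_z ≈ +0.816; the vertex latitude is φ_max = arccos|n̂_z| ≈ 35.3°.

≈ 35°S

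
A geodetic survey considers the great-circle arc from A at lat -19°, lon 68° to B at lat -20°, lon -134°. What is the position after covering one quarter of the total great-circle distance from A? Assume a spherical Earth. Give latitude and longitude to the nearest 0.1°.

≈ lat -46.6°, lon 92.0°

From cos δ = sin φ₁ sin φ₂ + cos φ₁ cos φ₂ cos Δλ, the central angle is δ ≈ 2.364 rad (135.4°).
Interpolate at f = 1/4 with slerp weights a = sin((1−f)δ)/sin δ ≈ 1.396, b = sin(fδ)/sin δ ≈ 0.794.
p = a·p₁ + b·p₂ ≈ (-0.024, 0.687, -0.726); φ = arcsin(p_z) ≈ -46.56°, λ = atan2(p_y, p_x) ≈ 91.98°.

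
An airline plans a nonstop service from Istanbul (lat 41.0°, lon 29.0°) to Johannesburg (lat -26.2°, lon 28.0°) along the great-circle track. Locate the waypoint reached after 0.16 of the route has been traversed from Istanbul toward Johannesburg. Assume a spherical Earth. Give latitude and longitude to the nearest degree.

Convert each endpoint to a unit vector on the sphere (x = cos φ cos λ, y = cos φ sin λ, z = sin φ).
The central angle between the endpoints is δ = arccos(p₁·p₂) ≈ 1.173 rad (67.2°).
Interpolate at f = 0.16 with slerp weights a = sin((1−f)δ)/sin δ ≈ 0.904, b = sin(fδ)/sin δ ≈ 0.202.
p = a·p₁ + b·p₂ ≈ (0.757, 0.416, 0.504); φ = arcsin(p_z) ≈ 30.25°, λ = atan2(p_y, p_x) ≈ 28.79°.

≈ lat 30°, lon 29°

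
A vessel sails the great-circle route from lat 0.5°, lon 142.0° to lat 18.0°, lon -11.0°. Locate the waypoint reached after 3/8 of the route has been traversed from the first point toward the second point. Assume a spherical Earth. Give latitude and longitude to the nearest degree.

The haversine formula gives a central angle δ ≈ 2.577 rad (147.6°) between the endpoints.
Interpolate at f = 3/8 with slerp weights a = sin((1−f)δ)/sin δ ≈ 1.867, b = sin(fδ)/sin δ ≈ 1.537.
p = a·p₁ + b·p₂ ≈ (-0.036, 0.870, 0.491); φ = arcsin(p_z) ≈ 29.42°, λ = atan2(p_y, p_x) ≈ 92.36°.

≈ lat 29°, lon 92°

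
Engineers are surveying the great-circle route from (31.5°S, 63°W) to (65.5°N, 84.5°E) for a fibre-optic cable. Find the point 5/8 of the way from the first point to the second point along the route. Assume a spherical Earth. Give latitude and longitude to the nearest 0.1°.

From cos δ = sin φ₁ sin φ₂ + cos φ₁ cos φ₂ cos Δλ, the central angle is δ ≈ 2.455 rad (140.7°).
Interpolate at f = 5/8 with slerp weights a = sin((1−f)δ)/sin δ ≈ 1.256, b = sin(fδ)/sin δ ≈ 1.577.
p = a·p₁ + b·p₂ ≈ (0.549, -0.303, 0.779); φ = arcsin(p_z) ≈ 51.15°, λ = atan2(p_y, p_x) ≈ -28.93°.

≈ (51.1°N, 28.9°W)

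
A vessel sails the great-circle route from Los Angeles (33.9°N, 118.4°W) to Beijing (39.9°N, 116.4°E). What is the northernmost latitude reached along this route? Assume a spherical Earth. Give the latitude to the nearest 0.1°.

The great circle lies in the plane with unit normal n̂ = (p₁ × p₂)/|p₁ × p₂|.
Here n̂_z ≈ -0.520; the vertex latitude is φ_max = arccos|n̂_z| ≈ 58.6°.
Check via Clairaut: cos φ_max = |cos φ₁| · sin C = cos(33.9°)·sin(38.8°) ≈ 0.520, again giving ≈ 58.6°.

≈ 58.6°N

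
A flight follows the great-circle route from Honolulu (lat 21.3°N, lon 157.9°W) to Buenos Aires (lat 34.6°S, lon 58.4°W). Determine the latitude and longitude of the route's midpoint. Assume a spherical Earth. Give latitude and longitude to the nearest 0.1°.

≈ lat 10.2°S, lon 112.3°W

Write both endpoints as unit vectors p₁, p₂ with components (cos φ cos λ, cos φ sin λ, sin φ).
The central angle between the endpoints is δ = arccos(p₁·p₂) ≈ 1.910 rad (109.4°).
Interpolate at f = 1/2 with slerp weights a = sin((1−f)δ)/sin δ ≈ 0.866, b = sin(fδ)/sin δ ≈ 0.866.
p = a·p₁ + b·p₂ ≈ (-0.374, -0.910, -0.177); φ = arcsin(p_z) ≈ -10.20°, λ = atan2(p_y, p_x) ≈ -112.33°.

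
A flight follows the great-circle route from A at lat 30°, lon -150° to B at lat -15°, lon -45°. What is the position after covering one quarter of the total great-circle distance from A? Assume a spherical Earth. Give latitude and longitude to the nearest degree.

≈ lat 24°, lon -120°

Write both endpoints as unit vectors p₁, p₂ with components (cos φ cos λ, cos φ sin λ, sin φ).
The central angle between the endpoints is δ = arccos(p₁·p₂) ≈ 1.924 rad (110.2°).
Interpolate at f = 1/4 with slerp weights a = sin((1−f)δ)/sin δ ≈ 1.057, b = sin(fδ)/sin δ ≈ 0.493.
p = a·p₁ + b·p₂ ≈ (-0.456, -0.795, 0.401); φ = arcsin(p_z) ≈ 23.64°, λ = atan2(p_y, p_x) ≈ -119.85°.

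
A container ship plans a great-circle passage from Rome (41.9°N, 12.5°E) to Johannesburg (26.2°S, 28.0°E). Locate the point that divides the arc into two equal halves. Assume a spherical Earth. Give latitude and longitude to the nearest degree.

≈ 8°N, 21°E

From cos δ = sin φ₁ sin φ₂ + cos φ₁ cos φ₂ cos Δλ, the central angle is δ ≈ 1.215 rad (69.6°).
Interpolate at f = 1/2 with slerp weights a = sin((1−f)δ)/sin δ ≈ 0.609, b = sin(fδ)/sin δ ≈ 0.609.
p = a·p₁ + b·p₂ ≈ (0.925, 0.355, 0.138); φ = arcsin(p_z) ≈ 7.92°, λ = atan2(p_y, p_x) ≈ 20.98°.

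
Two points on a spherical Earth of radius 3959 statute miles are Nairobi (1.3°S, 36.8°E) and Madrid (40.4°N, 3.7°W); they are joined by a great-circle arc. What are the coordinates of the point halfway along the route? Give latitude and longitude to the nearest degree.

≈ 21°N, 19°E

Convert each endpoint to a unit vector on the sphere (x = cos φ cos λ, y = cos φ sin λ, z = sin φ).
The central angle between the endpoints is δ = arccos(p₁·p₂) ≈ 0.971 rad (55.7°).
Interpolate at f = 1/2 with slerp weights a = sin((1−f)δ)/sin δ ≈ 0.565, b = sin(fδ)/sin δ ≈ 0.565.
p = a·p₁ + b·p₂ ≈ (0.882, 0.311, 0.354); φ = arcsin(p_z) ≈ 20.71°, λ = atan2(p_y, p_x) ≈ 19.41°.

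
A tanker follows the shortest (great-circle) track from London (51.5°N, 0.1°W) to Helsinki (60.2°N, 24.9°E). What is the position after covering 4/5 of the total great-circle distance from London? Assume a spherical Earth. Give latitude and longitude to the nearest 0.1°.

≈ 58.9°N, 19.0°E

Convert each endpoint to a unit vector on the sphere (x = cos φ cos λ, y = cos φ sin λ, z = sin φ).
The central angle between the endpoints is δ = arccos(p₁·p₂) ≈ 0.286 rad (16.4°).
Interpolate at f = 4/5 with slerp weights a = sin((1−f)δ)/sin δ ≈ 0.203, b = sin(fδ)/sin δ ≈ 0.804.
p = a·p₁ + b·p₂ ≈ (0.489, 0.168, 0.856); φ = arcsin(p_z) ≈ 58.89°, λ = atan2(p_y, p_x) ≈ 18.98°.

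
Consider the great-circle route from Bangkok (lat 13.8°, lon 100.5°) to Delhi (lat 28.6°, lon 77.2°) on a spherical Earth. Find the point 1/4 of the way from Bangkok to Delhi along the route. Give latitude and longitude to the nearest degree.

≈ lat 18°, lon 95°

Write both endpoints as unit vectors p₁, p₂ with components (cos φ cos λ, cos φ sin λ, sin φ).
The central angle between the endpoints is δ = arccos(p₁·p₂) ≈ 0.457 rad (26.2°).
Interpolate at f = 1/4 with slerp weights a = sin((1−f)δ)/sin δ ≈ 0.762, b = sin(fδ)/sin δ ≈ 0.258.
p = a·p₁ + b·p₂ ≈ (-0.085, 0.948, 0.305); φ = arcsin(p_z) ≈ 17.78°, λ = atan2(p_y, p_x) ≈ 95.09°.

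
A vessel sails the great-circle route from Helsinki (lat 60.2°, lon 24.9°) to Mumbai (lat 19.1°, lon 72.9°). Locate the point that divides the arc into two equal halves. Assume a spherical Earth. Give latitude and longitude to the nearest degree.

The haversine formula gives a central angle δ ≈ 0.930 rad (53.3°) between the endpoints.
Interpolate at f = 1/2 with slerp weights a = sin((1−f)δ)/sin δ ≈ 0.559, b = sin(fδ)/sin δ ≈ 0.559.
p = a·p₁ + b·p₂ ≈ (0.408, 0.622, 0.668); φ = arcsin(p_z) ≈ 41.94°, λ = atan2(p_y, p_x) ≈ 56.78°.

≈ lat 42°, lon 57°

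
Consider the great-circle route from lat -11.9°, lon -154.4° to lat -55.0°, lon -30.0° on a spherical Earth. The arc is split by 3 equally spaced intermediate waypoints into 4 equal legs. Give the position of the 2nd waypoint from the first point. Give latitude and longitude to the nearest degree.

≈ lat -52°, lon -119°

Write both endpoints as unit vectors p₁, p₂ with components (cos φ cos λ, cos φ sin λ, sin φ).
The central angle between the endpoints is δ = arccos(p₁·p₂) ≈ 1.720 rad (98.5°).
Interpolate at f = 2/4 with slerp weights a = sin((1−f)δ)/sin δ ≈ 0.766, b = sin(fδ)/sin δ ≈ 0.766.
p = a·p₁ + b·p₂ ≈ (-0.296, -0.544, -0.786); φ = arcsin(p_z) ≈ -51.77°, λ = atan2(p_y, p_x) ≈ -118.53°.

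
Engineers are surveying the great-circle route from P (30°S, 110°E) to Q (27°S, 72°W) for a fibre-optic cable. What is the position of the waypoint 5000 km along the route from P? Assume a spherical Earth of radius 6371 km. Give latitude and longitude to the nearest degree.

≈ (75°S, 116°E)

Convert each endpoint to a unit vector on the sphere (x = cos φ cos λ, y = cos φ sin λ, z = sin φ).
The central angle between the endpoints is δ = arccos(p₁·p₂) ≈ 2.146 rad (123.0°). The total great-circle distance is δ·R ≈ 2.146 × 6371 ≈ 13673 km, so the target fraction is f = 5000/13673 ≈ 0.366.
Interpolate at f ≈ 0.366 with slerp weights a = sin((1−f)δ)/sin δ ≈ 1.166, b = sin(fδ)/sin δ ≈ 0.842.
p = a·p₁ + b·p₂ ≈ (-0.113, 0.235, -0.965); φ = arcsin(p_z) ≈ -74.87°, λ = atan2(p_y, p_x) ≈ 115.76°.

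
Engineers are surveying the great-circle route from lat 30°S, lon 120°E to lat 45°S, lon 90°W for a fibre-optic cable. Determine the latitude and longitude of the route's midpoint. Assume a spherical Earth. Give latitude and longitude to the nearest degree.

≈ lat 70°S, lon 174°E

Write both endpoints as unit vectors p₁, p₂ with components (cos φ cos λ, cos φ sin λ, sin φ).
The central angle between the endpoints is δ = arccos(p₁·p₂) ≈ 1.749 rad (100.2°).
Interpolate at f = 1/2 with slerp weights a = sin((1−f)δ)/sin δ ≈ 0.779, b = sin(fδ)/sin δ ≈ 0.779.
p = a·p₁ + b·p₂ ≈ (-0.337, 0.033, -0.941); φ = arcsin(p_z) ≈ -70.18°, λ = atan2(p_y, p_x) ≈ 174.34°.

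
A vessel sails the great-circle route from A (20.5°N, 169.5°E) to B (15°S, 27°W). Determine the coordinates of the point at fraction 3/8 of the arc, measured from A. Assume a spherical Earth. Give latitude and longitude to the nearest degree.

From cos δ = sin φ₁ sin φ₂ + cos φ₁ cos φ₂ cos Δλ, the central angle is δ ≈ 2.851 rad (163.4°).
Interpolate at f = 3/8 with slerp weights a = sin((1−f)δ)/sin δ ≈ 3.415, b = sin(fδ)/sin δ ≈ 3.063.
p = a·p₁ + b·p₂ ≈ (-0.510, -0.760, 0.403); φ = arcsin(p_z) ≈ 23.79°, λ = atan2(p_y, p_x) ≈ -123.84°.

≈ (24°N, 124°W)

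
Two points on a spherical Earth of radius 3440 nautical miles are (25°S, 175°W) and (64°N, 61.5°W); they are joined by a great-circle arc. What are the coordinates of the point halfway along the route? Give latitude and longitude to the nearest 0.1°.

≈ (29.7°N, 146.2°W)

Convert each endpoint to a unit vector on the sphere (x = cos φ cos λ, y = cos φ sin λ, z = sin φ).
The central angle between the endpoints is δ = arccos(p₁·p₂) ≈ 2.139 rad (122.6°).
Interpolate at f = 1/2 with slerp weights a = sin((1−f)δ)/sin δ ≈ 1.041, b = sin(fδ)/sin δ ≈ 1.041.
p = a·p₁ + b·p₂ ≈ (-0.722, -0.483, 0.496); φ = arcsin(p_z) ≈ 29.70°, λ = atan2(p_y, p_x) ≈ -146.21°.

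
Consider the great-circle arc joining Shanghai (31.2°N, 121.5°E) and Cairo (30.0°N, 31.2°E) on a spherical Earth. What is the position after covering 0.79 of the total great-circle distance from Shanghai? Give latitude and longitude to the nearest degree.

≈ 36°N, 49°E

Convert each endpoint to a unit vector on the sphere (x = cos φ cos λ, y = cos φ sin λ, z = sin φ).
The central angle between the endpoints is δ = arccos(p₁·p₂) ≈ 1.313 rad (75.2°).
Interpolate at f = 0.79 with slerp weights a = sin((1−f)δ)/sin δ ≈ 0.282, b = sin(fδ)/sin δ ≈ 0.890.
p = a·p₁ + b·p₂ ≈ (0.534, 0.605, 0.591); φ = arcsin(p_z) ≈ 36.23°, λ = atan2(p_y, p_x) ≈ 48.57°.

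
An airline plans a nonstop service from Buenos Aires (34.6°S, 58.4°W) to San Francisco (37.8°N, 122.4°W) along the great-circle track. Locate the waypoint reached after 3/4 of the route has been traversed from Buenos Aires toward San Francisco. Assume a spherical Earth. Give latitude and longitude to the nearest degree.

≈ 21°N, 104°W

From cos δ = sin φ₁ sin φ₂ + cos φ₁ cos φ₂ cos Δλ, the central angle is δ ≈ 1.634 rad (93.6°).
Interpolate at f = 3/4 with slerp weights a = sin((1−f)δ)/sin δ ≈ 0.398, b = sin(fδ)/sin δ ≈ 0.943.
p = a·p₁ + b·p₂ ≈ (-0.228, -0.908, 0.352); φ = arcsin(p_z) ≈ 20.60°, λ = atan2(p_y, p_x) ≈ -104.07°.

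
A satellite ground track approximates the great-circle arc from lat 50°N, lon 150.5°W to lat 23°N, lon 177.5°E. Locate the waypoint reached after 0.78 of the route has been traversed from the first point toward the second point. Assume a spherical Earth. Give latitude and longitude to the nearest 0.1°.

Convert each endpoint to a unit vector on the sphere (x = cos φ cos λ, y = cos φ sin λ, z = sin φ).
The central angle between the endpoints is δ = arccos(p₁·p₂) ≈ 0.642 rad (36.8°).
Interpolate at f = 0.78 with slerp weights a = sin((1−f)δ)/sin δ ≈ 0.235, b = sin(fδ)/sin δ ≈ 0.802.
p = a·p₁ + b·p₂ ≈ (-0.869, -0.042, 0.493); φ = arcsin(p_z) ≈ 29.56°, λ = atan2(p_y, p_x) ≈ -177.22°.

≈ lat 29.6°N, lon 177.2°W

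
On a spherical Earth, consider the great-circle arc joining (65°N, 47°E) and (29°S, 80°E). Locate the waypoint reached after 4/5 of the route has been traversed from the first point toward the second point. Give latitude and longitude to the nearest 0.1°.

Write both endpoints as unit vectors p₁, p₂ with components (cos φ cos λ, cos φ sin λ, sin φ).
The central angle between the endpoints is δ = arccos(p₁·p₂) ≈ 1.701 rad (97.4°).
Interpolate at f = 4/5 with slerp weights a = sin((1−f)δ)/sin δ ≈ 0.336, b = sin(fδ)/sin δ ≈ 0.986.
p = a·p₁ + b·p₂ ≈ (0.247, 0.953, -0.173); φ = arcsin(p_z) ≈ -9.98°, λ = atan2(p_y, p_x) ≈ 75.49°.

≈ (10.0°S, 75.5°E)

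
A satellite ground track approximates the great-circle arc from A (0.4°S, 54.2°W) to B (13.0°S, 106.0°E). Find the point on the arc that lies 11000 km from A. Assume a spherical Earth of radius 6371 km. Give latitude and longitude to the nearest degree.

The haversine formula gives a central angle δ ≈ 2.727 rad (156.2°) between the endpoints. The total great-circle distance is δ·R ≈ 2.727 × 6371 ≈ 17372 km, so the target fraction is f = 11000/17372 ≈ 0.633.
Interpolate at f ≈ 0.633 with slerp weights a = sin((1−f)δ)/sin δ ≈ 2.088, b = sin(fδ)/sin δ ≈ 2.451.
p = a·p₁ + b·p₂ ≈ (0.563, 0.602, -0.566); φ = arcsin(p_z) ≈ -34.47°, λ = atan2(p_y, p_x) ≈ 46.93°.

≈ (34°S, 47°E)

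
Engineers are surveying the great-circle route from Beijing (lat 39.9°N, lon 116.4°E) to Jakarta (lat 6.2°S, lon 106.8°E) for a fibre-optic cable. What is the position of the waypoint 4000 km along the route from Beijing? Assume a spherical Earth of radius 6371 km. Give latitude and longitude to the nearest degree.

Convert each endpoint to a unit vector on the sphere (x = cos φ cos λ, y = cos φ sin λ, z = sin φ).
The central angle between the endpoints is δ = arccos(p₁·p₂) ≈ 0.819 rad (46.9°). The total great-circle distance is δ·R ≈ 0.819 × 6371 ≈ 5220 km, so the target fraction is f = 4000/5220 ≈ 0.766.
Interpolate at f ≈ 0.766 with slerp weights a = sin((1−f)δ)/sin δ ≈ 0.260, b = sin(fδ)/sin δ ≈ 0.804.
p = a·p₁ + b·p₂ ≈ (-0.320, 0.944, 0.080); φ = arcsin(p_z) ≈ 4.60°, λ = atan2(p_y, p_x) ≈ 108.72°.

≈ lat 5°N, lon 109°E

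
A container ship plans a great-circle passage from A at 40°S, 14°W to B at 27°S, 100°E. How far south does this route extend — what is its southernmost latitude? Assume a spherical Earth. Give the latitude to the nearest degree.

≈ 51°S

The great circle lies in the plane with unit normal n̂ = (p₁ × p₂)/|p₁ × p₂|.
Here n̂_z ≈ +0.624; the vertex latitude is φ_max = arccos|n̂_z| ≈ 51.4°.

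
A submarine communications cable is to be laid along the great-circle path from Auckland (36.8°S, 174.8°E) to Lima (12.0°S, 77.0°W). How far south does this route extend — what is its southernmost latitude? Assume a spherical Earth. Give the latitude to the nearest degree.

The great circle lies in the plane with unit normal n̂ = (p₁ × p₂)/|p₁ × p₂|.
Here n̂_z ≈ +0.749; the vertex latitude is φ_max = arccos|n̂_z| ≈ 41.5°.
Check via Clairaut: cos φ_max = |cos φ₁| · sin C = cos(36.8°)·sin(110.6°) ≈ 0.749, again giving ≈ 41.5°.

≈ 41°S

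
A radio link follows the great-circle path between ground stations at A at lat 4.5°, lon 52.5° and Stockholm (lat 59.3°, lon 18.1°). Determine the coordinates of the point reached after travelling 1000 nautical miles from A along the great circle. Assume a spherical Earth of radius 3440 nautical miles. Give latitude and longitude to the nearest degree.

≈ lat 20°, lon 47°

From cos δ = sin φ₁ sin φ₂ + cos φ₁ cos φ₂ cos Δλ, the central angle is δ ≈ 1.062 rad (60.8°). The total great-circle distance is δ·R ≈ 1.062 × 3440 ≈ 3652 nmi, so the target fraction is f = 1000/3652 ≈ 0.274.
Interpolate at f ≈ 0.274 with slerp weights a = sin((1−f)δ)/sin δ ≈ 0.798, b = sin(fδ)/sin δ ≈ 0.328.
p = a·p₁ + b·p₂ ≈ (0.644, 0.683, 0.345); φ = arcsin(p_z) ≈ 20.17°, λ = atan2(p_y, p_x) ≈ 46.71°.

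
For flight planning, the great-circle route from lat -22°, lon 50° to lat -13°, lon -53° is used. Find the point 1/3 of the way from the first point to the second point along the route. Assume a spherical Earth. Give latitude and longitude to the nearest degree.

From cos δ = sin φ₁ sin φ₂ + cos φ₁ cos φ₂ cos Δλ, the central angle is δ ≈ 1.690 rad (96.8°).
Interpolate at f = 1/3 with slerp weights a = sin((1−f)δ)/sin δ ≈ 0.909, b = sin(fδ)/sin δ ≈ 0.538.
p = a·p₁ + b·p₂ ≈ (0.857, 0.227, -0.462); φ = arcsin(p_z) ≈ -27.50°, λ = atan2(p_y, p_x) ≈ 14.86°.

≈ lat -27°, lon 15°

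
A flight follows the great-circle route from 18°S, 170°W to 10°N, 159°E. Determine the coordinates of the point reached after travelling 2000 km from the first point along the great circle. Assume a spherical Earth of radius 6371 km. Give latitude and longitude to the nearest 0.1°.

≈ 6.0°S, 176.2°E

Write both endpoints as unit vectors p₁, p₂ with components (cos φ cos λ, cos φ sin λ, sin φ).
The central angle between the endpoints is δ = arccos(p₁·p₂) ≈ 0.724 rad (41.5°). The total great-circle distance is δ·R ≈ 0.724 × 6371 ≈ 4613 km, so the target fraction is f = 2000/4613 ≈ 0.434.
Interpolate at f ≈ 0.434 with slerp weights a = sin((1−f)δ)/sin δ ≈ 0.602, b = sin(fδ)/sin δ ≈ 0.466.
p = a·p₁ + b·p₂ ≈ (-0.992, 0.065, -0.105); φ = arcsin(p_z) ≈ -6.03°, λ = atan2(p_y, p_x) ≈ 176.24°.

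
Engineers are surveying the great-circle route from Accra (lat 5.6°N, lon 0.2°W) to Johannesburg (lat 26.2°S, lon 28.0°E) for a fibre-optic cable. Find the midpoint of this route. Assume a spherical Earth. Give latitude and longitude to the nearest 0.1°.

Convert each endpoint to a unit vector on the sphere (x = cos φ cos λ, y = cos φ sin λ, z = sin φ).
The central angle between the endpoints is δ = arccos(p₁·p₂) ≈ 0.732 rad (41.9°).
Interpolate at f = 1/2 with slerp weights a = sin((1−f)δ)/sin δ ≈ 0.535, b = sin(fδ)/sin δ ≈ 0.535.
p = a·p₁ + b·p₂ ≈ (0.957, 0.224, -0.184); φ = arcsin(p_z) ≈ -10.61°, λ = atan2(p_y, p_x) ≈ 13.16°.

≈ lat 10.6°S, lon 13.2°E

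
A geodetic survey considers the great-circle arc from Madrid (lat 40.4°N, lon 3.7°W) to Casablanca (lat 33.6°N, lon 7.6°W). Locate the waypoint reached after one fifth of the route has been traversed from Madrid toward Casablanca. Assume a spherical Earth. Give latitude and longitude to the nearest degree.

≈ lat 39°N, lon 5°W

The haversine formula gives a central angle δ ≈ 0.131 rad (7.5°) between the endpoints.
Interpolate at f = 1/5 with slerp weights a = sin((1−f)δ)/sin δ ≈ 0.801, b = sin(fδ)/sin δ ≈ 0.201.
p = a·p₁ + b·p₂ ≈ (0.774, -0.061, 0.630); φ = arcsin(p_z) ≈ 39.05°, λ = atan2(p_y, p_x) ≈ -4.54°.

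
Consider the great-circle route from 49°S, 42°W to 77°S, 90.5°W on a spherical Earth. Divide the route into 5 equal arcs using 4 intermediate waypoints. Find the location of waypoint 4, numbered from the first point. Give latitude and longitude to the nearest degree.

Write both endpoints as unit vectors p₁, p₂ with components (cos φ cos λ, cos φ sin λ, sin φ).
The central angle between the endpoints is δ = arccos(p₁·p₂) ≈ 0.586 rad (33.6°).
Interpolate at f = 4/5 with slerp weights a = sin((1−f)δ)/sin δ ≈ 0.211, b = sin(fδ)/sin δ ≈ 0.817.
p = a·p₁ + b·p₂ ≈ (0.101, -0.277, -0.956); φ = arcsin(p_z) ≈ -72.87°, λ = atan2(p_y, p_x) ≈ -69.85°.

≈ 73°S, 70°W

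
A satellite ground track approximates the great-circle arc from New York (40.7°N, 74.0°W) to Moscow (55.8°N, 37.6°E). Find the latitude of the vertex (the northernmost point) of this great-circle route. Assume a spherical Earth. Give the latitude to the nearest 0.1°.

The great circle lies in the plane with unit normal n̂ = (p₁ × p₂)/|p₁ × p₂|.
Here n̂_z ≈ +0.429; the vertex latitude is φ_max = arccos|n̂_z| ≈ 64.6°.

≈ 64.6°N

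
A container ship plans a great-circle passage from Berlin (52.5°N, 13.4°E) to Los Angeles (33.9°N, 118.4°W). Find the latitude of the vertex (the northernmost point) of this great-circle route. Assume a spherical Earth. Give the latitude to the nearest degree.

≈ 68°N

The great circle lies in the plane with unit normal n̂ = (p₁ × p₂)/|p₁ × p₂|.
Here n̂_z ≈ -0.379; the vertex latitude is φ_max = arccos|n̂_z| ≈ 67.7°.
Check via Clairaut: cos φ_max = |cos φ₁| · sin C = cos(52.5°)·sin(38.5°) ≈ 0.379, again giving ≈ 67.7°.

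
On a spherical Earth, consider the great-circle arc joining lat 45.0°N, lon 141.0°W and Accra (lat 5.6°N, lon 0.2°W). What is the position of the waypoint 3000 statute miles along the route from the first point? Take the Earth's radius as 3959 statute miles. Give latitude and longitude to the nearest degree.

From cos δ = sin φ₁ sin φ₂ + cos φ₁ cos φ₂ cos Δλ, the central angle is δ ≈ 2.067 rad (118.4°). The total great-circle distance is δ·R ≈ 2.067 × 3959 ≈ 8184 mi, so the target fraction is f = 3000/8184 ≈ 0.367.
Interpolate at f ≈ 0.367 with slerp weights a = sin((1−f)δ)/sin δ ≈ 1.099, b = sin(fδ)/sin δ ≈ 0.782.
p = a·p₁ + b·p₂ ≈ (0.174, -0.492, 0.853); φ = arcsin(p_z) ≈ 58.56°, λ = atan2(p_y, p_x) ≈ -70.49°.

≈ lat 59°N, lon 70°W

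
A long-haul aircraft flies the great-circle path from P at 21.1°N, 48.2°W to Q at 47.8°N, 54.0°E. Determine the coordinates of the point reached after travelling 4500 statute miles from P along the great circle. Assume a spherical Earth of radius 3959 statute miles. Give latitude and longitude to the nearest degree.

≈ 52°N, 28°E

Convert each endpoint to a unit vector on the sphere (x = cos φ cos λ, y = cos φ sin λ, z = sin φ).
The central angle between the endpoints is δ = arccos(p₁·p₂) ≈ 1.436 rad (82.3°). The total great-circle distance is δ·R ≈ 1.436 × 3959 ≈ 5686 mi, so the target fraction is f = 4500/5686 ≈ 0.791.
Interpolate at f ≈ 0.791 with slerp weights a = sin((1−f)δ)/sin δ ≈ 0.298, b = sin(fδ)/sin δ ≈ 0.916.
p = a·p₁ + b·p₂ ≈ (0.547, 0.290, 0.785); φ = arcsin(p_z) ≈ 51.76°, λ = atan2(p_y, p_x) ≈ 27.99°.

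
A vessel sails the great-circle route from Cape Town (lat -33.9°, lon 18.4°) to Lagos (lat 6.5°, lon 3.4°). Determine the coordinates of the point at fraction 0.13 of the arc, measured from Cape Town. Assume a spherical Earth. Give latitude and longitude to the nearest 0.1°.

Write both endpoints as unit vectors p₁, p₂ with components (cos φ cos λ, cos φ sin λ, sin φ).
The central angle between the endpoints is δ = arccos(p₁·p₂) ≈ 0.747 rad (42.8°).
Interpolate at f = 0.13 with slerp weights a = sin((1−f)δ)/sin δ ≈ 0.891, b = sin(fδ)/sin δ ≈ 0.143.
p = a·p₁ + b·p₂ ≈ (0.843, 0.242, -0.481); φ = arcsin(p_z) ≈ -28.72°, λ = atan2(p_y, p_x) ≈ 16.00°.

≈ lat -28.7°, lon 16.0°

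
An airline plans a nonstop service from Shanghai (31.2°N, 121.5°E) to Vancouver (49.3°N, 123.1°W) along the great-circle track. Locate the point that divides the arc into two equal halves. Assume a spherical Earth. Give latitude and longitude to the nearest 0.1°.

≈ 57.2°N, 167.2°E

From cos δ = sin φ₁ sin φ₂ + cos φ₁ cos φ₂ cos Δλ, the central angle is δ ≈ 1.417 rad (81.2°).
Interpolate at f = 1/2 with slerp weights a = sin((1−f)δ)/sin δ ≈ 0.658, b = sin(fδ)/sin δ ≈ 0.658.
p = a·p₁ + b·p₂ ≈ (-0.529, 0.121, 0.840); φ = arcsin(p_z) ≈ 57.16°, λ = atan2(p_y, p_x) ≈ 167.16°.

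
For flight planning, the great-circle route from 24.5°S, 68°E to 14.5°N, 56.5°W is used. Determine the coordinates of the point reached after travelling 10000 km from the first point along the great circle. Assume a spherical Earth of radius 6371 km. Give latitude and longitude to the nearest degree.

Convert each endpoint to a unit vector on the sphere (x = cos φ cos λ, y = cos φ sin λ, z = sin φ).
The central angle between the endpoints is δ = arccos(p₁·p₂) ≈ 2.218 rad (127.1°). The total great-circle distance is δ·R ≈ 2.218 × 6371 ≈ 14130 km, so the target fraction is f = 10000/14130 ≈ 0.708.
Interpolate at f ≈ 0.708 with slerp weights a = sin((1−f)δ)/sin δ ≈ 0.757, b = sin(fδ)/sin δ ≈ 1.253.
p = a·p₁ + b·p₂ ≈ (0.928, -0.373, 0.000); φ = arcsin(p_z) ≈ 0.00°, λ = atan2(p_y, p_x) ≈ -21.93°.

≈ 0°N, 22°W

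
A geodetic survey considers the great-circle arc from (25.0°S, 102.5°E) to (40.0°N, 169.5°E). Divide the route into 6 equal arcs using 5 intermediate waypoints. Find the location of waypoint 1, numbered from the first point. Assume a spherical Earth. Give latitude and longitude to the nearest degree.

≈ (14°S, 113°E)

Write both endpoints as unit vectors p₁, p₂ with components (cos φ cos λ, cos φ sin λ, sin φ).
The central angle between the endpoints is δ = arccos(p₁·p₂) ≈ 1.571 rad (90.0°).
Interpolate at f = 1/6 with slerp weights a = sin((1−f)δ)/sin δ ≈ 0.966, b = sin(fδ)/sin δ ≈ 0.259.
p = a·p₁ + b·p₂ ≈ (-0.384, 0.891, -0.242); φ = arcsin(p_z) ≈ -14.00°, λ = atan2(p_y, p_x) ≈ 113.34°.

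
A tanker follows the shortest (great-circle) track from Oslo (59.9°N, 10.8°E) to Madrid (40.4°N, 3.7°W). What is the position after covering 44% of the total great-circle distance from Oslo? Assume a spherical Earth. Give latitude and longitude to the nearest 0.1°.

From cos δ = sin φ₁ sin φ₂ + cos φ₁ cos φ₂ cos Δλ, the central angle is δ ≈ 0.375 rad (21.5°).
Interpolate at f = 0.44 with slerp weights a = sin((1−f)δ)/sin δ ≈ 0.569, b = sin(fδ)/sin δ ≈ 0.448.
p = a·p₁ + b·p₂ ≈ (0.621, 0.031, 0.783); φ = arcsin(p_z) ≈ 51.54°, λ = atan2(p_y, p_x) ≈ 2.90°.

≈ 51.5°N, 2.9°E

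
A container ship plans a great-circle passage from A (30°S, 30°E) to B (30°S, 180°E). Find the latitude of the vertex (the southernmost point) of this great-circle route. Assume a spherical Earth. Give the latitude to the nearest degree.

≈ 66°S

The great circle lies in the plane with unit normal n̂ = (p₁ × p₂)/|p₁ × p₂|.
Here n̂_z ≈ +0.409; the vertex latitude is φ_max = arccos|n̂_z| ≈ 65.9°.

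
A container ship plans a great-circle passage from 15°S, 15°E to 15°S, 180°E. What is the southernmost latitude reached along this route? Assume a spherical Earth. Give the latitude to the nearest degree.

The great circle lies in the plane with unit normal n̂ = (p₁ × p₂)/|p₁ × p₂|.
Here n̂_z ≈ +0.438; the vertex latitude is φ_max = arccos|n̂_z| ≈ 64.0°.
Check via Clairaut: cos φ_max = |cos φ₁| · sin C = cos(15.0°)·sin(153.0°) ≈ 0.438, again giving ≈ 64.0°.

≈ 64°S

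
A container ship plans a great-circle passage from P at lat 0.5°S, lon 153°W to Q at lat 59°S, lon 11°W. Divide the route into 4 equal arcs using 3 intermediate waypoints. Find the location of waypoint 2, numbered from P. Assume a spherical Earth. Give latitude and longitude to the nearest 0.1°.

≈ lat 52.1°S, lon 124.9°W

The haversine formula gives a central angle δ ≈ 1.981 rad (113.5°) between the endpoints.
Interpolate at f = 2/4 with slerp weights a = sin((1−f)δ)/sin δ ≈ 0.912, b = sin(fδ)/sin δ ≈ 0.912.
p = a·p₁ + b·p₂ ≈ (-0.351, -0.503, -0.789); φ = arcsin(p_z) ≈ -52.13°, λ = atan2(p_y, p_x) ≈ -124.91°.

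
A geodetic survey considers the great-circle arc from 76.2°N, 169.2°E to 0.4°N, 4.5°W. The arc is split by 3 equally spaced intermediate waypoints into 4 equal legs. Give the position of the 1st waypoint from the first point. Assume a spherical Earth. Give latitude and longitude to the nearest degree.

≈ 78°N, 3°E

The haversine formula gives a central angle δ ≈ 1.803 rad (103.3°) between the endpoints.
Interpolate at f = 1/4 with slerp weights a = sin((1−f)δ)/sin δ ≈ 1.003, b = sin(fδ)/sin δ ≈ 0.448.
p = a·p₁ + b·p₂ ≈ (0.211, 0.010, 0.977); φ = arcsin(p_z) ≈ 77.79°, λ = atan2(p_y, p_x) ≈ 2.63°.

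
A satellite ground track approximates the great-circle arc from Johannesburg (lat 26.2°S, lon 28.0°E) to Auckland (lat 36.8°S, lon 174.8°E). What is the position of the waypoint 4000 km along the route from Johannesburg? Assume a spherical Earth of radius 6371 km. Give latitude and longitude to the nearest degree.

From cos δ = sin φ₁ sin φ₂ + cos φ₁ cos φ₂ cos Δλ, the central angle is δ ≈ 1.914 rad (109.7°). The total great-circle distance is δ·R ≈ 1.914 × 6371 ≈ 12195 km, so the target fraction is f = 4000/12195 ≈ 0.328.
Interpolate at f ≈ 0.328 with slerp weights a = sin((1−f)δ)/sin δ ≈ 1.019, b = sin(fδ)/sin δ ≈ 0.624.
p = a·p₁ + b·p₂ ≈ (0.310, 0.475, -0.824); φ = arcsin(p_z) ≈ -55.46°, λ = atan2(p_y, p_x) ≈ 56.84°.

≈ lat 55°S, lon 57°E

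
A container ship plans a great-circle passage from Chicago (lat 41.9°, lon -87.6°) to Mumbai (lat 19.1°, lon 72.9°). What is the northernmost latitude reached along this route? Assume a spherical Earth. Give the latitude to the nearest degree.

The great circle lies in the plane with unit normal n̂ = (p₁ × p₂)/|p₁ × p₂|.
Here n̂_z ≈ +0.262; the vertex latitude is φ_max = arccos|n̂_z| ≈ 74.8°.

≈ 75°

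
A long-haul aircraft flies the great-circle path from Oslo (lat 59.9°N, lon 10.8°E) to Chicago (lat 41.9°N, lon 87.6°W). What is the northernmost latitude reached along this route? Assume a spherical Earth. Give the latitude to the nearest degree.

The great circle lies in the plane with unit normal n̂ = (p₁ × p₂)/|p₁ × p₂|.
Here n̂_z ≈ -0.433; the vertex latitude is φ_max = arccos|n̂_z| ≈ 64.3°.
Check via Clairaut: cos φ_max = |cos φ₁| · sin C = cos(59.9°)·sin(59.8°) ≈ 0.433, again giving ≈ 64.3°.

≈ 64°N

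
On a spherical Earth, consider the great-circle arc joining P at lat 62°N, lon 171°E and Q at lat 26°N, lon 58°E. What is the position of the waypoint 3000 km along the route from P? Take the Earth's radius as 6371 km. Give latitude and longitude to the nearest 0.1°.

From cos δ = sin φ₁ sin φ₂ + cos φ₁ cos φ₂ cos Δλ, the central angle is δ ≈ 1.347 rad (77.2°). The total great-circle distance is δ·R ≈ 1.347 × 6371 ≈ 8580 km, so the target fraction is f = 3000/8580 ≈ 0.350.
Interpolate at f ≈ 0.350 with slerp weights a = sin((1−f)δ)/sin δ ≈ 0.788, b = sin(fδ)/sin δ ≈ 0.465.
p = a·p₁ + b·p₂ ≈ (-0.144, 0.413, 0.900); φ = arcsin(p_z) ≈ 64.10°, λ = atan2(p_y, p_x) ≈ 109.20°.

≈ lat 64.1°N, lon 109.2°E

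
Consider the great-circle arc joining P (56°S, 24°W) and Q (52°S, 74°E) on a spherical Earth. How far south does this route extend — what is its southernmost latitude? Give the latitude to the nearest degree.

≈ 65°S

The great circle lies in the plane with unit normal n̂ = (p₁ × p₂)/|p₁ × p₂|.
Here n̂_z ≈ +0.428; the vertex latitude is φ_max = arccos|n̂_z| ≈ 64.6°.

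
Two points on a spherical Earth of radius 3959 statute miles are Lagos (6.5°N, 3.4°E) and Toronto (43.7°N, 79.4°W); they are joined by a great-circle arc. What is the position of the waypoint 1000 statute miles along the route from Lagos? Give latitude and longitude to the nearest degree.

Convert each endpoint to a unit vector on the sphere (x = cos φ cos λ, y = cos φ sin λ, z = sin φ).
The central angle between the endpoints is δ = arccos(p₁·p₂) ≈ 1.402 rad (80.3°). The total great-circle distance is δ·R ≈ 1.402 × 3959 ≈ 5550 mi, so the target fraction is f = 1000/5550 ≈ 0.180.
Interpolate at f ≈ 0.180 with slerp weights a = sin((1−f)δ)/sin δ ≈ 0.926, b = sin(fδ)/sin δ ≈ 0.254.
p = a·p₁ + b·p₂ ≈ (0.952, -0.126, 0.280); φ = arcsin(p_z) ≈ 16.26°, λ = atan2(p_y, p_x) ≈ -7.52°.

≈ (16°N, 8°W)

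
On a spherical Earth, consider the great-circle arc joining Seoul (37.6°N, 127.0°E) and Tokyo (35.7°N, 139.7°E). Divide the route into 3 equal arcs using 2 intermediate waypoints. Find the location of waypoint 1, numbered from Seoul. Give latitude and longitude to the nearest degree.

≈ (37°N, 131°E)

Convert each endpoint to a unit vector on the sphere (x = cos φ cos λ, y = cos φ sin λ, z = sin φ).
The central angle between the endpoints is δ = arccos(p₁·p₂) ≈ 0.181 rad (10.4°).
Interpolate at f = 1/3 with slerp weights a = sin((1−f)δ)/sin δ ≈ 0.669, b = sin(fδ)/sin δ ≈ 0.335.
p = a·p₁ + b·p₂ ≈ (-0.526, 0.599, 0.603); φ = arcsin(p_z) ≈ 37.12°, λ = atan2(p_y, p_x) ≈ 131.30°.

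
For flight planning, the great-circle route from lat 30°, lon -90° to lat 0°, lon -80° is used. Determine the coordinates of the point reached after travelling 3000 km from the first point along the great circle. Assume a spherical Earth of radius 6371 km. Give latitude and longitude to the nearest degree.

≈ lat 4°, lon -81°

Write both endpoints as unit vectors p₁, p₂ with components (cos φ cos λ, cos φ sin λ, sin φ).
The central angle between the endpoints is δ = arccos(p₁·p₂) ≈ 0.549 rad (31.5°). The total great-circle distance is δ·R ≈ 0.549 × 6371 ≈ 3500 km, so the target fraction is f = 3000/3500 ≈ 0.857.
Interpolate at f ≈ 0.857 with slerp weights a = sin((1−f)δ)/sin δ ≈ 0.150, b = sin(fδ)/sin δ ≈ 0.869.
p = a·p₁ + b·p₂ ≈ (0.151, -0.986, 0.075); φ = arcsin(p_z) ≈ 4.30°, λ = atan2(p_y, p_x) ≈ -81.30°.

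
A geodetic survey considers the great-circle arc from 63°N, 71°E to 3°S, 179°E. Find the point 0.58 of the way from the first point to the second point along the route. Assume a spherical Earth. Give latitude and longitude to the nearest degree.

≈ 34°N, 158°E

Convert each endpoint to a unit vector on the sphere (x = cos φ cos λ, y = cos φ sin λ, z = sin φ).
The central angle between the endpoints is δ = arccos(p₁·p₂) ≈ 1.759 rad (100.8°).
Interpolate at f = 0.58 with slerp weights a = sin((1−f)δ)/sin δ ≈ 0.685, b = sin(fδ)/sin δ ≈ 0.867.
p = a·p₁ + b·p₂ ≈ (-0.765, 0.309, 0.565); φ = arcsin(p_z) ≈ 34.42°, λ = atan2(p_y, p_x) ≈ 157.98°.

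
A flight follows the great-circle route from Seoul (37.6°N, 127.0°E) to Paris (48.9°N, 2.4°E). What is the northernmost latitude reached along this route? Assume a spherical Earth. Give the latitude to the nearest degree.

The great circle lies in the plane with unit normal n̂ = (p₁ × p₂)/|p₁ × p₂|.
Here n̂_z ≈ -0.435; the vertex latitude is φ_max = arccos|n̂_z| ≈ 64.2°.
Check via Clairaut: cos φ_max = |cos φ₁| · sin C = cos(37.6°)·sin(33.3°) ≈ 0.435, again giving ≈ 64.2°.

≈ 64°N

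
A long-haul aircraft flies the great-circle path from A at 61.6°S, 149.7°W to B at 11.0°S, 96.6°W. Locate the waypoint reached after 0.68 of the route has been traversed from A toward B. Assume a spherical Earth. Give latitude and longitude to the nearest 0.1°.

The haversine formula gives a central angle δ ≈ 1.106 rad (63.4°) between the endpoints.
Interpolate at f = 0.68 with slerp weights a = sin((1−f)δ)/sin δ ≈ 0.388, b = sin(fδ)/sin δ ≈ 0.764.
p = a·p₁ + b·p₂ ≈ (-0.245, -0.838, -0.487); φ = arcsin(p_z) ≈ -29.14°, λ = atan2(p_y, p_x) ≈ -106.32°.

≈ 29.1°S, 106.3°W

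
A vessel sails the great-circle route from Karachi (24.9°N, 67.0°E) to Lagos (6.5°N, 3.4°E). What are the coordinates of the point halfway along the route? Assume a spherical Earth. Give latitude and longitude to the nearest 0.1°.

≈ 18.3°N, 33.6°E

Write both endpoints as unit vectors p₁, p₂ with components (cos φ cos λ, cos φ sin λ, sin φ).
The central angle between the endpoints is δ = arccos(p₁·p₂) ≈ 1.106 rad (63.4°).
Interpolate at f = 1/2 with slerp weights a = sin((1−f)δ)/sin δ ≈ 0.588, b = sin(fδ)/sin δ ≈ 0.588.
p = a·p₁ + b·p₂ ≈ (0.791, 0.525, 0.314); φ = arcsin(p_z) ≈ 18.29°, λ = atan2(p_y, p_x) ≈ 33.58°.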